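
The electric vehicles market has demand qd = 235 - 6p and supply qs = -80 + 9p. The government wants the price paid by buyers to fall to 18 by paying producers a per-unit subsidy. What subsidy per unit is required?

Required subsidy s = 5 per unit

At a buyer price of 18, quantity demanded is 235 − 6·18 = 127.
Sellers supply 127 only when they receive ps with -80 + 9·ps = 127, i.e. ps = 23.
s = ps − pb = 23 − 18 = 5.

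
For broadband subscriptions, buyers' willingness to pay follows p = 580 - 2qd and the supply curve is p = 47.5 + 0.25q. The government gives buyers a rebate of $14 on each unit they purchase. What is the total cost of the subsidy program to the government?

Government cost = 30604/9

Pre-subsidy: 580 - 2q = 47.5 + 0.25q gives q* = 710/3 and p* = 320/3.
With the rebate, buyers effectively pay pb = ps − 14, where ps is the price sellers receive.
On the curves, pb = 580 - 2q and ps = 47.5 + 0.25q; the wedge ps − pb = 14 gives 47.5 + 0.25q − (580 - 2q) = 14, so q' = 2186/9.
Then pb = 580 − 2·(2186/9) = 848/9 and ps = 47.5 + 0.25·(2186/9) = 974/9.
Government outlay = subsidy × quantity = 14 × 2186/9 = 30604/9.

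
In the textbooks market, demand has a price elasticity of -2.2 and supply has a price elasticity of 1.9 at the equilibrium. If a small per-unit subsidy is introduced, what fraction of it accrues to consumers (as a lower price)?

For a small subsidy around the equilibrium, the benefit split depends on the relative slopes, which at a point are proportional to the elasticities.
Buyer share = εs/(εs + |εd|) = 1.9/(1.9 + 2.2) = 19/41; seller share = |εd|/(εs + |εd|) = 22/41.

Consumer share = 19/41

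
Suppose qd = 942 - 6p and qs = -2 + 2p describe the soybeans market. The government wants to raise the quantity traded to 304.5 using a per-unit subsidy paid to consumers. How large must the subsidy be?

Required subsidy s = 47 per unit

At q = 304.5, invert demand for the buyer price: pb = (942 − 304.5)/6 = 106.25; invert supply for the seller price: ps = (304.5 − (-2))/2 = 153.25.
The subsidy must fill the gap: s = ps − pb = 153.25 − 106.25 = 47.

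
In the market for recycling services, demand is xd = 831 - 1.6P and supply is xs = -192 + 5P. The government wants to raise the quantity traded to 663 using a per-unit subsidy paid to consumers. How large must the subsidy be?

Required subsidy s = 66 per unit

At x = 663, invert demand for the buyer price: Pb = (831 − 663)/1.6 = 105; invert supply for the seller price: Ps = (663 − (-192))/5 = 171.
The subsidy must fill the gap: s = Ps − Pb = 171 − 105 = 66.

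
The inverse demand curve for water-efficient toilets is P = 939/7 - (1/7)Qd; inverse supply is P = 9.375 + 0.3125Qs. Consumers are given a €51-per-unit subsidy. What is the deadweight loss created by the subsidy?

Deadweight loss = €2856

Pre-subsidy: 939/7 - (1/7)Q = 9.375 + 0.3125Q gives Q* = 274 and P* = 95.
With the rebate, buyers effectively pay Pb = Ps − 51, where Ps is the price sellers receive.
On the curves, Pb = 939/7 - (1/7)Q and Ps = 9.375 + 0.3125Q; the wedge Ps − Pb = 51 gives 9.375 + 0.3125Q − (939/7 - (1/7)Q) = 51, so Q' = 386.
Then Pb = 939/7 − (1/7)·386 = 79 and Ps = 9.375 + 0.3125·386 = 130.
The subsidy expands output by 386 − 274 = 112 past the efficient level; on those units the gap between marginal cost and willingness to pay runs from 0 up to 51.
DWL = ½ × 51 × 112 = 2856.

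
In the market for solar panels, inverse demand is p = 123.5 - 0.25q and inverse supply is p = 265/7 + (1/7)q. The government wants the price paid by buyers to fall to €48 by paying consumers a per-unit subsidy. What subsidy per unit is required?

Required subsidy s = €33 per unit

At a buyer price of 48, quantity demanded is 494 − 4·48 = 302.
Sellers supply 302 only when they receive ps = 265/7 + (1/7)·302 = 81.
s = ps − pb = 81 − 48 = 33.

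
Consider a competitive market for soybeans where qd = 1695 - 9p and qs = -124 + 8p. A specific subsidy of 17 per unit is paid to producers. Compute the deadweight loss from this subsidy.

Deadweight loss = 612

Pre-subsidy: 1695 - 9p = -124 + 8p gives p* = 107, q* = 732.
With the subsidy, sellers receive ps = pb + 17 for each unit, where pb is the price buyers pay.
Supply in terms of pb becomes qs = -124 + 8(pb + 17) = 12 + 8pb. Setting this equal to demand: 1695 - 9pb = 12 + 8pb, so pb = 99.
Sellers receive ps = 99 + 17 = 116; q' = 1695 − 9·99 = 804.
The subsidy expands output by 804 − 732 = 72 past the efficient level; on those units the gap between marginal cost and willingness to pay runs from 0 up to 17.
DWL = ½ × 17 × 72 = 612.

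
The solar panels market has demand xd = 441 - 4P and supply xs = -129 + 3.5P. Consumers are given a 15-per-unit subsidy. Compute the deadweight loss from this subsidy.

Pre-subsidy: 441 - 4P = -129 + 3.5P gives P* = 76, x* = 137.
With the rebate, buyers effectively pay Pb = Ps − 15, where Ps is the price sellers receive.
Demand in terms of Ps becomes xd = 441 − 4(Ps − 15) = 501 - 4Ps. Setting this equal to supply: 501 - 4Ps = -129 + 3.5Ps, so Ps = 84.
Buyers pay Pb = 84 − 15 = 69; x' = -129 + 3.5·84 = 165.
The subsidy expands output by 165 − 137 = 28 past the efficient level; on those units the gap between marginal cost and willingness to pay runs from 0 up to 15.
DWL = ½ × 15 × 28 = 210.

Deadweight loss = 210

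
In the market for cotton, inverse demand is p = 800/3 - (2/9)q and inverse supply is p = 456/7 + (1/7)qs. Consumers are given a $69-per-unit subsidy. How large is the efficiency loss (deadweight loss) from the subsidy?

Deadweight loss = $6520.5

Pre-subsidy: 800/3 - (2/9)q = 456/7 + (1/7)q gives q* = 552 and p* = 144.
With the rebate, buyers effectively pay pb = ps − 69, where ps is the price sellers receive.
On the curves, pb = 800/3 - (2/9)q and ps = 456/7 + (1/7)q; the wedge ps − pb = 69 gives 456/7 + (1/7)q − (800/3 - (2/9)q) = 69, so q' = 741.
Then pb = 800/3 − (2/9)·741 = 102 and ps = 456/7 + (1/7)·741 = 171.
The subsidy expands output by 741 − 552 = 189 past the efficient level; on those units the gap between marginal cost and willingness to pay runs from 0 up to 69.
DWL = ½ × 69 × 189 = 6520.5.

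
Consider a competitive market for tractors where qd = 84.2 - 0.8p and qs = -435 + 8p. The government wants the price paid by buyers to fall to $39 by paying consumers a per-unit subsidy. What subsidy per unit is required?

Required subsidy s = $22 per unit

At a buyer price of 39, quantity demanded is 84.2 − 0.8·39 = 53.
Sellers supply 53 only when they receive ps with -435 + 8·ps = 53, i.e. ps = 61.
s = ps − pb = 61 − 39 = 22.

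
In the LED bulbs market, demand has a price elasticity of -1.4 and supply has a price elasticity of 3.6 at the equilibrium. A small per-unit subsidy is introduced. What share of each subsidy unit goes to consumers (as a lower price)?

For a small subsidy around the equilibrium, the benefit split depends on the relative slopes, which at a point are proportional to the elasticities.
Buyer share = εs/(εs + |εd|) = 3.6/(3.6 + 1.4) = 0.72; seller share = |εd|/(εs + |εd|) = 0.28.

Consumer share = 0.72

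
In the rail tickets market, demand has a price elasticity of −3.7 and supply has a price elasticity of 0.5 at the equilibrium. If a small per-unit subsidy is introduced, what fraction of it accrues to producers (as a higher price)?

For a small subsidy around the equilibrium, the benefit split depends on the relative slopes, which at a point are proportional to the elasticities.
Buyer share = εs/(εs + |εd|) = 0.5/(0.5 + 3.7) = 5/42; seller share = |εd|/(εs + |εd|) = 37/42.
So producers capture 37/42 of the subsidy.

Producer share = 37/42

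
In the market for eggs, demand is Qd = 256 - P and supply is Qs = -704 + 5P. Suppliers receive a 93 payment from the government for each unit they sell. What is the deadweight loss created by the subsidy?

Deadweight loss = 3603.75

Pre-subsidy: 256 - P = -704 + 5P gives P* = 160, Q* = 96.
With the subsidy, sellers receive Ps = Pb + 93 for each unit, where Pb is the price buyers pay.
Supply in terms of Pb becomes Qs = -704 + 5(Pb + 93) = -239 + 5Pb. Setting this equal to demand: 256 - Pb = -239 + 5Pb, so Pb = 82.5.
Sellers receive Ps = 82.5 + 93 = 175.5; Q' = 256 − 1·82.5 = 173.5.
The subsidy expands output by 173.5 − 96 = 77.5 past the efficient level; on those units the gap between marginal cost and willingness to pay runs from 0 up to 93.
DWL = ½ × 93 × 77.5 = 3603.75.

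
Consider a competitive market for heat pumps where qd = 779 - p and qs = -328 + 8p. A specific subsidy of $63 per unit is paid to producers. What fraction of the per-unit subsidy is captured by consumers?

Consumer share = 8/9

Pre-subsidy: 779 - p = -328 + 8p gives p* = 123, q* = 656.
With the subsidy, sellers receive ps = pb + 63 for each unit, where pb is the price buyers pay.
Supply in terms of pb becomes qs = -328 + 8(pb + 63) = 176 + 8pb. Setting this equal to demand: 779 - pb = 176 + 8pb, so pb = 67.
Sellers receive ps = 67 + 63 = 130; q' = 779 − 1·67 = 712.
Buyers' price falls by p* − pb = 123 − 67 = 56; sellers' price rises by ps − p* = 130 − 123 = 7.
So consumers capture 56/63 = 8/9 of each unit of subsidy.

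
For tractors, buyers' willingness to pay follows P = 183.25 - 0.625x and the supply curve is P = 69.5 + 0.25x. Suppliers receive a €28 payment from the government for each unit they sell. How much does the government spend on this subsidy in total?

Government cost = €4536

Pre-subsidy: 183.25 - 0.625x = 69.5 + 0.25x gives x* = 130 and P* = 102.
With the subsidy, sellers receive Ps = Pb + 28 for each unit, where Pb is the price buyers pay.
On the curves, Pb = 183.25 - 0.625x and Ps = 69.5 + 0.25x; the wedge Ps − Pb = 28 gives 69.5 + 0.25x − (183.25 - 0.625x) = 28, so x' = 162.
Then Pb = 183.25 − 0.625·162 = 82 and Ps = 69.5 + 0.25·162 = 110.
Government outlay = subsidy × quantity = 28 × 162 = 4536.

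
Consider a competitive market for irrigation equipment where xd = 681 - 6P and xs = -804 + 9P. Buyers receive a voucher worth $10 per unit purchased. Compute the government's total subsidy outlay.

Government cost = $1230

Pre-subsidy: 681 - 6P = -804 + 9P gives P* = 99, x* = 87.
With the rebate, buyers effectively pay Pb = Ps − 10, where Ps is the price sellers receive.
Demand in terms of Ps becomes xd = 681 − 6(Ps − 10) = 741 - 6Ps. Setting this equal to supply: 741 - 6Ps = -804 + 9Ps, so Ps = 103.
Buyers pay Pb = 103 − 10 = 93; x' = -804 + 9·103 = 123.
Government outlay = subsidy × quantity = 10 × 123 = 1230.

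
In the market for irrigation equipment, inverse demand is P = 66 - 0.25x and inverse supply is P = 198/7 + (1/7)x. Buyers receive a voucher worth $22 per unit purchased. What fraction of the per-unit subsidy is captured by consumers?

Pre-subsidy: 66 - 0.25x = 198/7 + (1/7)x gives x* = 96 and P* = 42.
With the rebate, buyers effectively pay Pb = Ps − 22, where Ps is the price sellers receive.
On the curves, Pb = 66 - 0.25x and Ps = 198/7 + (1/7)x; the wedge Ps − Pb = 22 gives 198/7 + (1/7)x − (66 - 0.25x) = 22, so x' = 152.
Then Pb = 66 − 0.25·152 = 28 and Ps = 198/7 + (1/7)·152 = 50.
Buyers' price falls by P* − Pb = 42 − 28 = 14; sellers' price rises by Ps − P* = 50 − 42 = 8.
So consumers capture 14/22 = 7/11 of each unit of subsidy.

Consumer share = 7/11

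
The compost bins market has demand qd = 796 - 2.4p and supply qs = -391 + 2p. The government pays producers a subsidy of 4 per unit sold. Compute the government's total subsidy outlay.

Government cost = 6728/11

Pre-subsidy: 796 - 2.4p = -391 + 2p gives p* = 5935/22, q* = 1634/11.
With the subsidy, sellers receive ps = pb + 4 for each unit, where pb is the price buyers pay.
Supply in terms of pb becomes qs = -391 + 2(pb + 4) = -383 + 2pb. Setting this equal to demand: 796 - 2.4pb = -383 + 2pb, so pb = 5895/22.
Sellers receive ps = 5895/22 + 4 = 5983/22; q' = 796 − 2.4·(5895/22) = 1682/11.
Government outlay = subsidy × quantity = 4 × 1682/11 = 6728/11.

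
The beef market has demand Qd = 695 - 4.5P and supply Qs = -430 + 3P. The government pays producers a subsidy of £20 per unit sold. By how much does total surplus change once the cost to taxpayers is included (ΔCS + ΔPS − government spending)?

Pre-subsidy: 695 - 4.5P = -430 + 3P gives P* = 150, Q* = 20.
With the subsidy, sellers receive Ps = Pb + 20 for each unit, where Pb is the price buyers pay.
Supply in terms of Pb becomes Qs = -430 + 3(Pb + 20) = -370 + 3Pb. Setting this equal to demand: 695 - 4.5Pb = -370 + 3Pb, so Pb = 142.
Sellers receive Ps = 142 + 20 = 162; Q' = 695 − 4.5·142 = 56.
ΔCS = ½(20 + 56)(150 − 142) = 304; ΔPS = ½(20 + 56)(162 − 150) = 456.
Government spending = 20 × 56 = 1120.
Net change = 304 + 456 − 1120 = -360. The loss equals the DWL triangle ½·20·36.

Net change in total surplus = -£360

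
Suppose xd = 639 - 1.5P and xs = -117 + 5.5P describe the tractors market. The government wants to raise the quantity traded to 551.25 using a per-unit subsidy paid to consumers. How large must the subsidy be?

At x = 551.25, invert demand for the buyer price: Pb = (639 − 551.25)/1.5 = 58.5; invert supply for the seller price: Ps = (551.25 − (-117))/5.5 = 121.5.
The subsidy must fill the gap: s = Ps − Pb = 121.5 − 58.5 = 63.

Required subsidy s = 63 per unit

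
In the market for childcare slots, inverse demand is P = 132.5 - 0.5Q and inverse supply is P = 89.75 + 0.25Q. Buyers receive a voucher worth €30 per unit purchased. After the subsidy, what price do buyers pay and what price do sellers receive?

Buyers pay €84; sellers receive €114

Pre-subsidy: 132.5 - 0.5Q = 89.75 + 0.25Q gives Q* = 57 and P* = 104.
With the rebate, buyers effectively pay Pb = Ps − 30, where Ps is the price sellers receive.
On the curves, Pb = 132.5 - 0.5Q and Ps = 89.75 + 0.25Q; the wedge Ps − Pb = 30 gives 89.75 + 0.25Q − (132.5 - 0.5Q) = 30, so Q' = 97.
Then Pb = 132.5 − 0.5·97 = 84 and Ps = 89.75 + 0.25·97 = 114.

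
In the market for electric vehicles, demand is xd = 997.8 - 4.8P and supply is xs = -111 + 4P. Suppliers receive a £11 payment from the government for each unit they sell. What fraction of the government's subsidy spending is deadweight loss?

Pre-subsidy: 997.8 - 4.8P = -111 + 4P gives P* = 126, x* = 393.
With the subsidy, sellers receive Ps = Pb + 11 for each unit, where Pb is the price buyers pay.
Supply in terms of Pb becomes xs = -111 + 4(Pb + 11) = -67 + 4Pb. Setting this equal to demand: 997.8 - 4.8Pb = -67 + 4Pb, so Pb = 121.
Sellers receive Ps = 121 + 11 = 132; x' = 997.8 − 4.8·121 = 417.
ΔCS = ½(393 + 417)(126 − 121) = 2025; ΔPS = ½(393 + 417)(132 − 126) = 2430.
Government spending = 11 × 417 = 4587.
DWL = ½ × 11 × (417 − 393) = 132; fraction = 132 / 4587 = 4/139.

DWL / government spending = 4/139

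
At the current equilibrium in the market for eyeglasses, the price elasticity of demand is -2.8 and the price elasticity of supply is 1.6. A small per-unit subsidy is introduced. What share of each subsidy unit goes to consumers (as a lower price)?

For a small subsidy around the equilibrium, the benefit split depends on the relative slopes, which at a point are proportional to the elasticities.
Buyer share = εs/(εs + |εd|) = 1.6/(1.6 + 2.8) = 4/11; seller share = |εd|/(εs + |εd|) = 7/11.

Consumer share = 4/11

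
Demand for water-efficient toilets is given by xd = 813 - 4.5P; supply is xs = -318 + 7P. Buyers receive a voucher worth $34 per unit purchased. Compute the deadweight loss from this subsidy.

Deadweight loss = 36414/23

Pre-subsidy: 813 - 4.5P = -318 + 7P gives P* = 2262/23, x* = 8520/23.
With the rebate, buyers effectively pay Pb = Ps − 34, where Ps is the price sellers receive.
Demand in terms of Ps becomes xd = 813 − 4.5(Ps − 34) = 966 - 4.5Ps. Setting this equal to supply: 966 - 4.5Ps = -318 + 7Ps, so Ps = 2568/23.
Buyers pay Pb = 2568/23 − 34 = 1786/23; x' = -318 + 7·(2568/23) = 10662/23.
The subsidy expands output by 10662/23 − 8520/23 = 2142/23 past the efficient level; on those units the gap between marginal cost and willingness to pay runs from 0 up to 34.
DWL = ½ × 34 × 2142/23 = 36414/23.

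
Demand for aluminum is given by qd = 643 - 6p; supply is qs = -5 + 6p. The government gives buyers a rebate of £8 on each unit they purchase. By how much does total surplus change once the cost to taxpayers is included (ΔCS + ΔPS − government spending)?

Net change in total surplus = -£96

Pre-subsidy: 643 - 6p = -5 + 6p gives p* = 54, q* = 319.
With the rebate, buyers effectively pay pb = ps − 8, where ps is the price sellers receive.
Demand in terms of ps becomes qd = 643 − 6(ps − 8) = 691 - 6ps. Setting this equal to supply: 691 - 6ps = -5 + 6ps, so ps = 58.
Buyers pay pb = 58 − 8 = 50; q' = -5 + 6·58 = 343.
ΔCS = ½(319 + 343)(54 − 50) = 1324; ΔPS = ½(319 + 343)(58 − 54) = 1324.
Government spending = 8 × 343 = 2744.
Net change = 1324 + 1324 − 2744 = -96. The loss equals the DWL triangle ½·8·24.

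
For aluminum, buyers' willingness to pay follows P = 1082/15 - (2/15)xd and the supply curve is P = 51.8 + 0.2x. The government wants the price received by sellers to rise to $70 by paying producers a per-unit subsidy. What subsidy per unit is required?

Required subsidy s = $10 per unit

At a seller price of 70, quantity supplied is -259 + 5·70 = 91.
Buyers absorb 91 only when they pay Pb = 1082/15 − (2/15)·91 = 60.
s = Ps − Pb = 70 − 60 = 10.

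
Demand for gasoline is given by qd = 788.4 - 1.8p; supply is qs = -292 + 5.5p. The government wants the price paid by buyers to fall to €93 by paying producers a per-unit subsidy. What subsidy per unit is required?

Required subsidy s = €73 per unit

At a buyer price of 93, quantity demanded is 788.4 − 1.8·93 = 621.
Sellers supply 621 only when they receive ps with -292 + 5.5·ps = 621, i.e. ps = 166.
s = ps − pb = 166 − 93 = 73.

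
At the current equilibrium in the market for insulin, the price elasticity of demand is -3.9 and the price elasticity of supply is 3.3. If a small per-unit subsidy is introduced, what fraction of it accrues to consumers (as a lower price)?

For a small subsidy around the equilibrium, the benefit split depends on the relative slopes, which at a point are proportional to the elasticities.
Buyer share = εs/(εs + |εd|) = 3.3/(3.3 + 3.9) = 11/24; seller share = |εd|/(εs + |εd|) = 13/24.

Consumer share = 11/24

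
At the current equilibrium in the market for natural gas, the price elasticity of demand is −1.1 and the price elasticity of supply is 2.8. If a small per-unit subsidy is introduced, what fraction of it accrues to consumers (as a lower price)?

Consumer share = 28/39

For a small subsidy around the equilibrium, the benefit split depends on the relative slopes, which at a point are proportional to the elasticities.
Buyer share = εs/(εs + |εd|) = 2.8/(2.8 + 1.1) = 28/39; seller share = |εd|/(εs + |εd|) = 11/39.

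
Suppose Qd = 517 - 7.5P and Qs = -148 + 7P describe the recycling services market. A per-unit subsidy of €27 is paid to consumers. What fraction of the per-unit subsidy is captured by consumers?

Pre-subsidy: 517 - 7.5P = -148 + 7P gives P* = 1330/29, Q* = 5018/29.
With the rebate, buyers effectively pay Pb = Ps − 27, where Ps is the price sellers receive.
Demand in terms of Ps becomes Qd = 517 − 7.5(Ps − 27) = 719.5 - 7.5Ps. Setting this equal to supply: 719.5 - 7.5Ps = -148 + 7Ps, so Ps = 1735/29.
Buyers pay Pb = 1735/29 − 27 = 952/29; Q' = -148 + 7·(1735/29) = 7853/29.
Buyers' price falls by P* − Pb = 1330/29 − 952/29 = 378/29; sellers' price rises by Ps − P* = 1735/29 − 1330/29 = 405/29.
So consumers capture (378/29)/27 = 14/29 of each unit of subsidy.

Consumer share = 14/29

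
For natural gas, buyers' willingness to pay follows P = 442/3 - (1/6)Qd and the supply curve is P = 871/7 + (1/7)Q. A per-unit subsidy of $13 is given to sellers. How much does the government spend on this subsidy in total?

Government cost = $1508

Pre-subsidy: 442/3 - (1/6)Q = 871/7 + (1/7)Q gives Q* = 74 and P* = 135.
With the subsidy, sellers receive Ps = Pb + 13 for each unit, where Pb is the price buyers pay.
On the curves, Pb = 442/3 - (1/6)Q and Ps = 871/7 + (1/7)Q; the wedge Ps − Pb = 13 gives 871/7 + (1/7)Q − (442/3 - (1/6)Q) = 13, so Q' = 116.
Then Pb = 442/3 − (1/6)·116 = 128 and Ps = 871/7 + (1/7)·116 = 141.
Government outlay = subsidy × quantity = 13 × 116 = 1508.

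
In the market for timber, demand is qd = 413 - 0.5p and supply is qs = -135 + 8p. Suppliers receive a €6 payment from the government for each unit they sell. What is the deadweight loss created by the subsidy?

Pre-subsidy: 413 - 0.5p = -135 + 8p gives p* = 1096/17, q* = 6473/17.
With the subsidy, sellers receive ps = pb + 6 for each unit, where pb is the price buyers pay.
Supply in terms of pb becomes qs = -135 + 8(pb + 6) = -87 + 8pb. Setting this equal to demand: 413 - 0.5pb = -87 + 8pb, so pb = 1000/17.
Sellers receive ps = 1000/17 + 6 = 1102/17; q' = 413 − 0.5·(1000/17) = 6521/17.
The subsidy expands output by 6521/17 − 6473/17 = 48/17 past the efficient level; on those units the gap between marginal cost and willingness to pay runs from 0 up to 6.
DWL = ½ × 6 × 48/17 = 144/17.

Deadweight loss = 144/17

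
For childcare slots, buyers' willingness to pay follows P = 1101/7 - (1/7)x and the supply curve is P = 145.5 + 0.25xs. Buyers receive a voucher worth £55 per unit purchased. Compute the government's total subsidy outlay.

Government cost = £9350

Pre-subsidy: 1101/7 - (1/7)x = 145.5 + 0.25x gives x* = 30 and P* = 153.
With the rebate, buyers effectively pay Pb = Ps − 55, where Ps is the price sellers receive.
On the curves, Pb = 1101/7 - (1/7)x and Ps = 145.5 + 0.25x; the wedge Ps − Pb = 55 gives 145.5 + 0.25x − (1101/7 - (1/7)x) = 55, so x' = 170.
Then Pb = 1101/7 − (1/7)·170 = 133 and Ps = 145.5 + 0.25·170 = 188.
Government outlay = subsidy × quantity = 55 × 170 = 9350.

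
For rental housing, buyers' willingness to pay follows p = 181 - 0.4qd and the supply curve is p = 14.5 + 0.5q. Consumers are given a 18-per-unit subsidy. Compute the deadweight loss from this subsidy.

Pre-subsidy: 181 - 0.4q = 14.5 + 0.5q gives q* = 185 and p* = 107.
With the rebate, buyers effectively pay pb = ps − 18, where ps is the price sellers receive.
On the curves, pb = 181 - 0.4q and ps = 14.5 + 0.5q; the wedge ps − pb = 18 gives 14.5 + 0.5q − (181 - 0.4q) = 18, so q' = 205.
Then pb = 181 − 0.4·205 = 99 and ps = 14.5 + 0.5·205 = 117.
The subsidy expands output by 205 − 185 = 20 past the efficient level; on those units the gap between marginal cost and willingness to pay runs from 0 up to 18.
DWL = ½ × 18 × 20 = 180.

Deadweight loss = 180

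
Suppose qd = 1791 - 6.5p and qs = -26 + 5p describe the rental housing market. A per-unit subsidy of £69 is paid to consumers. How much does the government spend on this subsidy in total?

Pre-subsidy: 1791 - 6.5p = -26 + 5p gives p* = 158, q* = 764.
With the rebate, buyers effectively pay pb = ps − 69, where ps is the price sellers receive.
Demand in terms of ps becomes qd = 1791 − 6.5(ps − 69) = 2239.5 - 6.5ps. Setting this equal to supply: 2239.5 - 6.5ps = -26 + 5ps, so ps = 197.
Buyers pay pb = 197 − 69 = 128; q' = -26 + 5·197 = 959.
Government outlay = subsidy × quantity = 69 × 959 = 66171.

Government cost = £66171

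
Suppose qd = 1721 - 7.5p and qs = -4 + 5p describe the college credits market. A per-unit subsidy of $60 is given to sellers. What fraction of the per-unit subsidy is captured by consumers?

Consumer share = 0.4

Pre-subsidy: 1721 - 7.5p = -4 + 5p gives p* = 138, q* = 686.
With the subsidy, sellers receive ps = pb + 60 for each unit, where pb is the price buyers pay.
Supply in terms of pb becomes qs = -4 + 5(pb + 60) = 296 + 5pb. Setting this equal to demand: 1721 - 7.5pb = 296 + 5pb, so pb = 114.
Sellers receive ps = 114 + 60 = 174; q' = 1721 − 7.5·114 = 866.
Buyers' price falls by p* − pb = 138 − 114 = 24; sellers' price rises by ps − p* = 174 − 138 = 36.
So consumers capture 24/60 = 0.4 of each unit of subsidy.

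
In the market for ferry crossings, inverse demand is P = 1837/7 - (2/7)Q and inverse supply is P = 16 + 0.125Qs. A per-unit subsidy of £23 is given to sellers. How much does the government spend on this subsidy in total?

Pre-subsidy: 1837/7 - (2/7)Q = 16 + 0.125Q gives Q* = 600 and P* = 91.
With the subsidy, sellers receive Ps = Pb + 23 for each unit, where Pb is the price buyers pay.
On the curves, Pb = 1837/7 - (2/7)Q and Ps = 16 + 0.125Q; the wedge Ps − Pb = 23 gives 16 + 0.125Q − (1837/7 - (2/7)Q) = 23, so Q' = 656.
Then Pb = 1837/7 − (2/7)·656 = 75 and Ps = 16 + 0.125·656 = 98.
Government outlay = subsidy × quantity = 23 × 656 = 15088.

Government cost = £15088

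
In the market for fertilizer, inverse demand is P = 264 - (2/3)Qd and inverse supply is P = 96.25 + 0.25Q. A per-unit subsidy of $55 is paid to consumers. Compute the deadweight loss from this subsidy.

Pre-subsidy: 264 - (2/3)Q = 96.25 + 0.25Q gives Q* = 183 and P* = 142.
With the rebate, buyers effectively pay Pb = Ps − 55, where Ps is the price sellers receive.
On the curves, Pb = 264 - (2/3)Q and Ps = 96.25 + 0.25Q; the wedge Ps − Pb = 55 gives 96.25 + 0.25Q − (264 - (2/3)Q) = 55, so Q' = 243.
Then Pb = 264 − (2/3)·243 = 102 and Ps = 96.25 + 0.25·243 = 157.
The subsidy expands output by 243 − 183 = 60 past the efficient level; on those units the gap between marginal cost and willingness to pay runs from 0 up to 55.
DWL = ½ × 55 × 60 = 1650.

Deadweight loss = $1650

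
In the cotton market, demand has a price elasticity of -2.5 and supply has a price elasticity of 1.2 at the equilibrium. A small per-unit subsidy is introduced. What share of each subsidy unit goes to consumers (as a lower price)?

For a small subsidy around the equilibrium, the benefit split depends on the relative slopes, which at a point are proportional to the elasticities.
Buyer share = εs/(εs + |εd|) = 1.2/(1.2 + 2.5) = 12/37; seller share = |εd|/(εs + |εd|) = 25/37.

Consumer share = 12/37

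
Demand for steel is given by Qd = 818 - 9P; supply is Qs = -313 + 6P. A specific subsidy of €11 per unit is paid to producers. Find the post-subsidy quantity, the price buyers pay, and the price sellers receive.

Pre-subsidy: 818 - 9P = -313 + 6P gives P* = 75.4, Q* = 139.4.
With the subsidy, sellers receive Ps = Pb + 11 for each unit, where Pb is the price buyers pay.
Supply in terms of Pb becomes Qs = -313 + 6(Pb + 11) = -247 + 6Pb. Setting this equal to demand: 818 - 9Pb = -247 + 6Pb, so Pb = 71.
Sellers receive Ps = 71 + 11 = 82; Q' = 818 − 9·71 = 179.

Q' = 179; buyers pay €71; sellers receive €82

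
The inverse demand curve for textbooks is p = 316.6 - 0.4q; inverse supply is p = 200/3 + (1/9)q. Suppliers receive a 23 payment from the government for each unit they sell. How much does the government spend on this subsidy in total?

Government cost = 12282

Pre-subsidy: 316.6 - 0.4q = 200/3 + (1/9)q gives q* = 489 and p* = 121.
With the subsidy, sellers receive ps = pb + 23 for each unit, where pb is the price buyers pay.
On the curves, pb = 316.6 - 0.4q and ps = 200/3 + (1/9)q; the wedge ps − pb = 23 gives 200/3 + (1/9)q − (316.6 - 0.4q) = 23, so q' = 534.
Then pb = 316.6 − 0.4·534 = 103 and ps = 200/3 + (1/9)·534 = 126.
Government outlay = subsidy × quantity = 23 × 534 = 12282.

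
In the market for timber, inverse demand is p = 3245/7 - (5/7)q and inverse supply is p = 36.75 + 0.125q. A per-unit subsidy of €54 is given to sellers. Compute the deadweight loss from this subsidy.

Deadweight loss = 81648/47

Pre-subsidy: 3245/7 - (5/7)q = 36.75 + 0.125q gives q* = 23902/47 and p* = 4715/47.
With the subsidy, sellers receive ps = pb + 54 for each unit, where pb is the price buyers pay.
On the curves, pb = 3245/7 - (5/7)q and ps = 36.75 + 0.125q; the wedge ps − pb = 54 gives 36.75 + 0.125q − (3245/7 - (5/7)q) = 54, so q' = 26926/47.
Then pb = 3245/7 − (5/7)·(26926/47) = 2555/47 and ps = 36.75 + 0.125·(26926/47) = 5093/47.
The subsidy expands output by 26926/47 − 23902/47 = 3024/47 past the efficient level; on those units the gap between marginal cost and willingness to pay runs from 0 up to 54.
DWL = ½ × 54 × 3024/47 = 81648/47.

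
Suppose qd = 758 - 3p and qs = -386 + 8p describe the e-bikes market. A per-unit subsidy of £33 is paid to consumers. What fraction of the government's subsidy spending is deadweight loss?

Pre-subsidy: 758 - 3p = -386 + 8p gives p* = 104, q* = 446.
With the rebate, buyers effectively pay pb = ps − 33, where ps is the price sellers receive.
Demand in terms of ps becomes qd = 758 − 3(ps − 33) = 857 - 3ps. Setting this equal to supply: 857 - 3ps = -386 + 8ps, so ps = 113.
Buyers pay pb = 113 − 33 = 80; q' = -386 + 8·113 = 518.
ΔCS = ½(446 + 518)(104 − 80) = 11568; ΔPS = ½(446 + 518)(113 − 104) = 4338.
Government spending = 33 × 518 = 17094.
DWL = ½ × 33 × (518 − 446) = 1188; fraction = 1188 / 17094 = 18/259.

DWL / government spending = 18/259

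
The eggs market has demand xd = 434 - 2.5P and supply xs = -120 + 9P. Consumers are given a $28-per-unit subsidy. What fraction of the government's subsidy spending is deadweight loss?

Pre-subsidy: 434 - 2.5P = -120 + 9P gives P* = 1108/23, x* = 7212/23.
With the rebate, buyers effectively pay Pb = Ps − 28, where Ps is the price sellers receive.
Demand in terms of Ps becomes xd = 434 − 2.5(Ps − 28) = 504 - 2.5Ps. Setting this equal to supply: 504 - 2.5Ps = -120 + 9Ps, so Ps = 1248/23.
Buyers pay Pb = 1248/23 − 28 = 604/23; x' = -120 + 9·(1248/23) = 8472/23.
ΔCS = ½(7212/23 + 8472/23)(1108/23 − 604/23) = 3952368/529; ΔPS = ½(7212/23 + 8472/23)(1248/23 − 1108/23) = 1097880/529.
Government spending = 28 × 8472/23 = 237216/23.
DWL = ½ × 28 × (8472/23 − 7212/23) = 17640/23; fraction = (17640/23) / (237216/23) = 105/1412.

DWL / government spending = 105/1412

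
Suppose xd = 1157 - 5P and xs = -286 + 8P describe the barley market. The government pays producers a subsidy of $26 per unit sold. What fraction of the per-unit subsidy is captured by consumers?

Consumer share = 8/13

Pre-subsidy: 1157 - 5P = -286 + 8P gives P* = 111, x* = 602.
With the subsidy, sellers receive Ps = Pb + 26 for each unit, where Pb is the price buyers pay.
Supply in terms of Pb becomes xs = -286 + 8(Pb + 26) = -78 + 8Pb. Setting this equal to demand: 1157 - 5Pb = -78 + 8Pb, so Pb = 95.
Sellers receive Ps = 95 + 26 = 121; x' = 1157 − 5·95 = 682.
Buyers' price falls by P* − Pb = 111 − 95 = 16; sellers' price rises by Ps − P* = 121 − 111 = 10.
So consumers capture 16/26 = 8/13 of each unit of subsidy.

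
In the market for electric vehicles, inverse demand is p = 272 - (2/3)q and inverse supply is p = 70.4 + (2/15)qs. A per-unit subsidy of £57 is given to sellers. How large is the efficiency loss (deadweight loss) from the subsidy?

Pre-subsidy: 272 - (2/3)q = 70.4 + (2/15)q gives q* = 252 and p* = 104.
With the subsidy, sellers receive ps = pb + 57 for each unit, where pb is the price buyers pay.
On the curves, pb = 272 - (2/3)q and ps = 70.4 + (2/15)q; the wedge ps − pb = 57 gives 70.4 + (2/15)q − (272 - (2/3)q) = 57, so q' = 323.25.
Then pb = 272 − (2/3)·323.25 = 56.5 and ps = 70.4 + (2/15)·323.25 = 113.5.
The subsidy expands output by 323.25 − 252 = 71.25 past the efficient level; on those units the gap between marginal cost and willingness to pay runs from 0 up to 57.
DWL = ½ × 57 × 71.25 = 2030.625.

Deadweight loss = £2030.625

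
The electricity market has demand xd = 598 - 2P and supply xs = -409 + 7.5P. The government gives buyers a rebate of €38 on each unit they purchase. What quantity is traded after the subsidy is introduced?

Pre-subsidy: 598 - 2P = -409 + 7.5P gives P* = 106, x* = 386.
With the rebate, buyers effectively pay Pb = Ps − 38, where Ps is the price sellers receive.
Demand in terms of Ps becomes xd = 598 − 2(Ps − 38) = 674 - 2Ps. Setting this equal to supply: 674 - 2Ps = -409 + 7.5Ps, so Ps = 114.
Buyers pay Pb = 114 − 38 = 76; x' = -409 + 7.5·114 = 446.

x' = 446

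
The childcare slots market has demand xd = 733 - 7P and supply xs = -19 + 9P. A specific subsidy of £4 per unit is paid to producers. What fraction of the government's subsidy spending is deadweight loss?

DWL / government spending = 63/3358

Pre-subsidy: 733 - 7P = -19 + 9P gives P* = 47, x* = 404.
With the subsidy, sellers receive Ps = Pb + 4 for each unit, where Pb is the price buyers pay.
Supply in terms of Pb becomes xs = -19 + 9(Pb + 4) = 17 + 9Pb. Setting this equal to demand: 733 - 7Pb = 17 + 9Pb, so Pb = 44.75.
Sellers receive Ps = 44.75 + 4 = 48.75; x' = 733 − 7·44.75 = 419.75.
ΔCS = ½(404 + 419.75)(47 − 44.75) = 926.71875; ΔPS = ½(404 + 419.75)(48.75 − 47) = 720.78125.
Government spending = 4 × 419.75 = 1679.
DWL = ½ × 4 × (419.75 − 404) = 31.5; fraction = 31.5 / 1679 = 63/3358.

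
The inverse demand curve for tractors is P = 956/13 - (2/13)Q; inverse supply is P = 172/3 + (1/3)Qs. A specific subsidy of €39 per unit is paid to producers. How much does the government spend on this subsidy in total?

Government cost = 83967/19

Pre-subsidy: 956/13 - (2/13)Q = 172/3 + (1/3)Q gives Q* = 632/19 and P* = 1300/19.
With the subsidy, sellers receive Ps = Pb + 39 for each unit, where Pb is the price buyers pay.
On the curves, Pb = 956/13 - (2/13)Q and Ps = 172/3 + (1/3)Q; the wedge Ps − Pb = 39 gives 172/3 + (1/3)Q − (956/13 - (2/13)Q) = 39, so Q' = 2153/19.
Then Pb = 956/13 − (2/13)·(2153/19) = 1066/19 and Ps = 172/3 + (1/3)·(2153/19) = 1807/19.
Government outlay = subsidy × quantity = 39 × 2153/19 = 83967/19.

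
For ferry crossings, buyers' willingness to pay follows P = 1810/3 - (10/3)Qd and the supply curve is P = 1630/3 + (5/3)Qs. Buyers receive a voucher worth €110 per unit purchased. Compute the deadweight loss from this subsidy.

Deadweight loss = €1210

Pre-subsidy: 1810/3 - (10/3)Q = 1630/3 + (5/3)Q gives Q* = 12 and P* = 1690/3.
With the rebate, buyers effectively pay Pb = Ps − 110, where Ps is the price sellers receive.
On the curves, Pb = 1810/3 - (10/3)Q and Ps = 1630/3 + (5/3)Q; the wedge Ps − Pb = 110 gives 1630/3 + (5/3)Q − (1810/3 - (10/3)Q) = 110, so Q' = 34.
Then Pb = 1810/3 − (10/3)·34 = 490 and Ps = 1630/3 + (5/3)·34 = 600.
The subsidy expands output by 34 − 12 = 22 past the efficient level; on those units the gap between marginal cost and willingness to pay runs from 0 up to 110.
DWL = ½ × 110 × 22 = 1210.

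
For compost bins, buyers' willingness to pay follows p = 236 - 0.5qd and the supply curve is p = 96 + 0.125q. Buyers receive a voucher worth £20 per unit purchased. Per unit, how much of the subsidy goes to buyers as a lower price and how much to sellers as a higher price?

Pre-subsidy: 236 - 0.5q = 96 + 0.125q gives q* = 224 and p* = 124.
With the rebate, buyers effectively pay pb = ps − 20, where ps is the price sellers receive.
On the curves, pb = 236 - 0.5q and ps = 96 + 0.125q; the wedge ps − pb = 20 gives 96 + 0.125q − (236 - 0.5q) = 20, so q' = 256.
Then pb = 236 − 0.5·256 = 108 and ps = 96 + 0.125·256 = 128.
Buyers' price falls by p* − pb = 124 − 108 = 16; sellers' price rises by ps − p* = 128 − 124 = 4.

Buyers gain £16 per unit; sellers gain £4 per unit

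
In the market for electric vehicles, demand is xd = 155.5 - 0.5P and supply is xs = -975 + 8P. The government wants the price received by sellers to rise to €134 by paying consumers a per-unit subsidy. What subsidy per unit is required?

At a seller price of 134, quantity supplied is -975 + 8·134 = 97.
Buyers absorb 97 only when they pay Pb with 155.5 − 0.5·Pb = 97, i.e. Pb = 117.
s = Ps − Pb = 134 − 117 = 17.

Required subsidy s = €17 per unit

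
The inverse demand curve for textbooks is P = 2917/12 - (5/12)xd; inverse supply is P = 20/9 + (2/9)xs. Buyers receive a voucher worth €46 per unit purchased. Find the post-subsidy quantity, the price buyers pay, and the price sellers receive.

x' = 449; buyers pay €56; sellers receive €102

Pre-subsidy: 2917/12 - (5/12)x = 20/9 + (2/9)x gives x* = 377 and P* = 86.
With the rebate, buyers effectively pay Pb = Ps − 46, where Ps is the price sellers receive.
On the curves, Pb = 2917/12 - (5/12)x and Ps = 20/9 + (2/9)x; the wedge Ps − Pb = 46 gives 20/9 + (2/9)x − (2917/12 - (5/12)x) = 46, so x' = 449.
Then Pb = 2917/12 − (5/12)·449 = 56 and Ps = 20/9 + (2/9)·449 = 102.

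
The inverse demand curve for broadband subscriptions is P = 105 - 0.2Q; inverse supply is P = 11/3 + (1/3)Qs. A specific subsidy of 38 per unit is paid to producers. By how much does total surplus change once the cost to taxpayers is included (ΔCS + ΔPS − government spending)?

Net change in total surplus = -1353.75

Pre-subsidy: 105 - 0.2Q = 11/3 + (1/3)Q gives Q* = 190 and P* = 67.
With the subsidy, sellers receive Ps = Pb + 38 for each unit, where Pb is the price buyers pay.
On the curves, Pb = 105 - 0.2Q and Ps = 11/3 + (1/3)Q; the wedge Ps − Pb = 38 gives 11/3 + (1/3)Q − (105 - 0.2Q) = 38, so Q' = 261.25.
Then Pb = 105 − 0.2·261.25 = 52.75 and Ps = 11/3 + (1/3)·261.25 = 90.75.
ΔCS = ½(190 + 261.25)(67 − 52.75) = 3215.15625; ΔPS = ½(190 + 261.25)(90.75 − 67) = 5358.59375.
Government spending = 38 × 261.25 = 9927.5.
Net change = 3215.15625 + 5358.59375 − 9927.5 = -1353.75. The loss equals the DWL triangle ½·38·71.25.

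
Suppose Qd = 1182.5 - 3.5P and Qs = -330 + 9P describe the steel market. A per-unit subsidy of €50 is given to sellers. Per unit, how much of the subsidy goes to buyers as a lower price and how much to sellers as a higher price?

Pre-subsidy: 1182.5 - 3.5P = -330 + 9P gives P* = 121, Q* = 759.
With the subsidy, sellers receive Ps = Pb + 50 for each unit, where Pb is the price buyers pay.
Supply in terms of Pb becomes Qs = -330 + 9(Pb + 50) = 120 + 9Pb. Setting this equal to demand: 1182.5 - 3.5Pb = 120 + 9Pb, so Pb = 85.
Sellers receive Ps = 85 + 50 = 135; Q' = 1182.5 − 3.5·85 = 885.
Buyers' price falls by P* − Pb = 121 − 85 = 36; sellers' price rises by Ps − P* = 135 − 121 = 14.

Buyers gain €36 per unit; sellers gain €14 per unit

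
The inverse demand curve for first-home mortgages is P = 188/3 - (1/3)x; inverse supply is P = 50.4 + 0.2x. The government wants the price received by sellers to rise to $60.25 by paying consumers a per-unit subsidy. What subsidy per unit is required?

At a seller price of 60.25, quantity supplied is -252 + 5·60.25 = 49.25.
Buyers absorb 49.25 only when they pay Pb = 188/3 − (1/3)·49.25 = 46.25.
s = Ps − Pb = 60.25 − 46.25 = 14.

Required subsidy s = $14 per unit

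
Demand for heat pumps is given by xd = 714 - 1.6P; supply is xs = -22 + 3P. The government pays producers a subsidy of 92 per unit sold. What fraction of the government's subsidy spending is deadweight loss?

Pre-subsidy: 714 - 1.6P = -22 + 3P gives P* = 160, x* = 458.
With the subsidy, sellers receive Ps = Pb + 92 for each unit, where Pb is the price buyers pay.
Supply in terms of Pb becomes xs = -22 + 3(Pb + 92) = 254 + 3Pb. Setting this equal to demand: 714 - 1.6Pb = 254 + 3Pb, so Pb = 100.
Sellers receive Ps = 100 + 92 = 192; x' = 714 − 1.6·100 = 554.
ΔCS = ½(458 + 554)(160 − 100) = 30360; ΔPS = ½(458 + 554)(192 − 160) = 16192.
Government spending = 92 × 554 = 50968.
DWL = ½ × 92 × (554 − 458) = 4416; fraction = 4416 / 50968 = 24/277.

DWL / government spending = 24/277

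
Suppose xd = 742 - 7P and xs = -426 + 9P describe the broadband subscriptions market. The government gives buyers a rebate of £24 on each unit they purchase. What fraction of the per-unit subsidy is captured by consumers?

Pre-subsidy: 742 - 7P = -426 + 9P gives P* = 73, x* = 231.
With the rebate, buyers effectively pay Pb = Ps − 24, where Ps is the price sellers receive.
Demand in terms of Ps becomes xd = 742 − 7(Ps − 24) = 910 - 7Ps. Setting this equal to supply: 910 - 7Ps = -426 + 9Ps, so Ps = 83.5.
Buyers pay Pb = 83.5 − 24 = 59.5; x' = -426 + 9·83.5 = 325.5.
Buyers' price falls by P* − Pb = 73 − 59.5 = 13.5; sellers' price rises by Ps − P* = 83.5 − 73 = 10.5.
So consumers capture 13.5/24 = 0.5625 of each unit of subsidy.

Consumer share = 0.5625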